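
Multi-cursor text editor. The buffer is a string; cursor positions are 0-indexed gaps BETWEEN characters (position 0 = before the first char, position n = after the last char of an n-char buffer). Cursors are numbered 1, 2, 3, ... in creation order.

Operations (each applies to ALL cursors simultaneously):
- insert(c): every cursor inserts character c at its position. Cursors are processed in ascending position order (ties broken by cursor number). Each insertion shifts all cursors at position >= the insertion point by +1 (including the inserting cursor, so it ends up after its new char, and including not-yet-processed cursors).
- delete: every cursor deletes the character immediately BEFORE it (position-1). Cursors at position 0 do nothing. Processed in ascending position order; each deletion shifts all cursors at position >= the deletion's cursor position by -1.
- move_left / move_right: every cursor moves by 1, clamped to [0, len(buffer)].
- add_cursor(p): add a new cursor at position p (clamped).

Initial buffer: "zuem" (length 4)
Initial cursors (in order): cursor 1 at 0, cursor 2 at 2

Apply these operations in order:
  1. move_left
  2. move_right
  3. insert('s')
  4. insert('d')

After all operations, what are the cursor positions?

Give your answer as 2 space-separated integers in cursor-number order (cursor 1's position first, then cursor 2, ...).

After op 1 (move_left): buffer="zuem" (len 4), cursors c1@0 c2@1, authorship ....
After op 2 (move_right): buffer="zuem" (len 4), cursors c1@1 c2@2, authorship ....
After op 3 (insert('s')): buffer="zsusem" (len 6), cursors c1@2 c2@4, authorship .1.2..
After op 4 (insert('d')): buffer="zsdusdem" (len 8), cursors c1@3 c2@6, authorship .11.22..

Answer: 3 6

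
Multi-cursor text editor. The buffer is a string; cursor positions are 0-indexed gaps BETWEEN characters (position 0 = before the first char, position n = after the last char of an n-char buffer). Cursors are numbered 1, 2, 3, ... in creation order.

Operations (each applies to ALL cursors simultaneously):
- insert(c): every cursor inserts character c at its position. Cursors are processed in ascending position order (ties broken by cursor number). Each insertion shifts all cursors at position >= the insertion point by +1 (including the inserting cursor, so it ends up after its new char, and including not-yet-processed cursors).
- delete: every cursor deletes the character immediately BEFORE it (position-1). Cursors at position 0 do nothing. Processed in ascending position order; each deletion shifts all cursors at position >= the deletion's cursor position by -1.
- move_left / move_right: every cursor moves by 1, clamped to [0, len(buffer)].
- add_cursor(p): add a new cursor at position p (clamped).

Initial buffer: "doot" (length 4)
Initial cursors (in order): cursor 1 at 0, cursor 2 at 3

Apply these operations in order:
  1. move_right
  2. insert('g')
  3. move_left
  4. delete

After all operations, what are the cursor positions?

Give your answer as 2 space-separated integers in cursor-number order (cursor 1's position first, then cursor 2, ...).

Answer: 0 3

Derivation:
After op 1 (move_right): buffer="doot" (len 4), cursors c1@1 c2@4, authorship ....
After op 2 (insert('g')): buffer="dgootg" (len 6), cursors c1@2 c2@6, authorship .1...2
After op 3 (move_left): buffer="dgootg" (len 6), cursors c1@1 c2@5, authorship .1...2
After op 4 (delete): buffer="goog" (len 4), cursors c1@0 c2@3, authorship 1..2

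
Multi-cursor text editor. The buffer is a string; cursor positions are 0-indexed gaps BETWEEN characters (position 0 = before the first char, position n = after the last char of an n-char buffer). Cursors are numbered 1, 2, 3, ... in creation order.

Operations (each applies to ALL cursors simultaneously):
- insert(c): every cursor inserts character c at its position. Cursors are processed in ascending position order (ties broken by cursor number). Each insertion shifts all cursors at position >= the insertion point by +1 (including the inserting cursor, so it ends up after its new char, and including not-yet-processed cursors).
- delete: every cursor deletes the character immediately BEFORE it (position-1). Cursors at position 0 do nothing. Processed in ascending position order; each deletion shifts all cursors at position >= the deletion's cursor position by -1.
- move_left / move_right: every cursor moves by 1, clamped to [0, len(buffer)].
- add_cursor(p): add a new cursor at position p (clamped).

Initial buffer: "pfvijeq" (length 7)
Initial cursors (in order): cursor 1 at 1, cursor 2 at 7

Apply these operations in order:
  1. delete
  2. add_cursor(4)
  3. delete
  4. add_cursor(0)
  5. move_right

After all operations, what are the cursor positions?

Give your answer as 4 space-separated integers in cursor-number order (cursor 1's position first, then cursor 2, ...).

Answer: 1 3 3 1

Derivation:
After op 1 (delete): buffer="fvije" (len 5), cursors c1@0 c2@5, authorship .....
After op 2 (add_cursor(4)): buffer="fvije" (len 5), cursors c1@0 c3@4 c2@5, authorship .....
After op 3 (delete): buffer="fvi" (len 3), cursors c1@0 c2@3 c3@3, authorship ...
After op 4 (add_cursor(0)): buffer="fvi" (len 3), cursors c1@0 c4@0 c2@3 c3@3, authorship ...
After op 5 (move_right): buffer="fvi" (len 3), cursors c1@1 c4@1 c2@3 c3@3, authorship ...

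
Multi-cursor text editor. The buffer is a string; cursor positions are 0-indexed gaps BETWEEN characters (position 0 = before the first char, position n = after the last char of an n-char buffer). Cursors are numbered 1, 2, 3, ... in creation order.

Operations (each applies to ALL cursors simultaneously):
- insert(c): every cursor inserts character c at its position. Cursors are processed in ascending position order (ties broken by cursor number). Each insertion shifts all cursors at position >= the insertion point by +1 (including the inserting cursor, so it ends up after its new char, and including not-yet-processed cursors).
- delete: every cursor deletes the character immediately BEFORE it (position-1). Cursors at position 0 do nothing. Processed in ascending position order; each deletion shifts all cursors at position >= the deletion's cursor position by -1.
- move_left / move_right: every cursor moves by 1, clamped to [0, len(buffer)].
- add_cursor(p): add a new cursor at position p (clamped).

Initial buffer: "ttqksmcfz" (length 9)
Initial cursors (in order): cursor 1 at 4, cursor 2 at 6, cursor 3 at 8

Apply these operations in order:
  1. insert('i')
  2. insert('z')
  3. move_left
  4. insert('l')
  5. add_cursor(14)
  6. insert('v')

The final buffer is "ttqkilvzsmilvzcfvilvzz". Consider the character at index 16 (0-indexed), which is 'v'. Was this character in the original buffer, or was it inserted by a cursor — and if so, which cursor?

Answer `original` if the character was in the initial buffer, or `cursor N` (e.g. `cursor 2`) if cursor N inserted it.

After op 1 (insert('i')): buffer="ttqkismicfiz" (len 12), cursors c1@5 c2@8 c3@11, authorship ....1..2..3.
After op 2 (insert('z')): buffer="ttqkizsmizcfizz" (len 15), cursors c1@6 c2@10 c3@14, authorship ....11..22..33.
After op 3 (move_left): buffer="ttqkizsmizcfizz" (len 15), cursors c1@5 c2@9 c3@13, authorship ....11..22..33.
After op 4 (insert('l')): buffer="ttqkilzsmilzcfilzz" (len 18), cursors c1@6 c2@11 c3@16, authorship ....111..222..333.
After op 5 (add_cursor(14)): buffer="ttqkilzsmilzcfilzz" (len 18), cursors c1@6 c2@11 c4@14 c3@16, authorship ....111..222..333.
After op 6 (insert('v')): buffer="ttqkilvzsmilvzcfvilvzz" (len 22), cursors c1@7 c2@13 c4@17 c3@20, authorship ....1111..2222..43333.
Authorship (.=original, N=cursor N): . . . . 1 1 1 1 . . 2 2 2 2 . . 4 3 3 3 3 .
Index 16: author = 4

Answer: cursor 4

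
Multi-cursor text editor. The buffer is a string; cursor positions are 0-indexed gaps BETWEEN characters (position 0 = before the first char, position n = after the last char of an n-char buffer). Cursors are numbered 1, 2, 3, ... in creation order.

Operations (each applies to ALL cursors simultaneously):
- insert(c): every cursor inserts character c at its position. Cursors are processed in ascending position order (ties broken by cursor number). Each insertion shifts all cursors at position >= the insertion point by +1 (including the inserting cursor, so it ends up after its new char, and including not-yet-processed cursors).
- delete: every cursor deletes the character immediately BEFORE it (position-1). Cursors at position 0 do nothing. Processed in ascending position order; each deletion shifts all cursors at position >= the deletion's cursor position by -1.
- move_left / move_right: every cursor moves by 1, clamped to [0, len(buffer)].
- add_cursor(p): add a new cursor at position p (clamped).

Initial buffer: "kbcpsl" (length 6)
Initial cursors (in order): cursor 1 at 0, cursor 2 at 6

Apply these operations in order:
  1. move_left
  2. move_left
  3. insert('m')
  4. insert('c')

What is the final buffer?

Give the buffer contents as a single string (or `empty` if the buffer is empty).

After op 1 (move_left): buffer="kbcpsl" (len 6), cursors c1@0 c2@5, authorship ......
After op 2 (move_left): buffer="kbcpsl" (len 6), cursors c1@0 c2@4, authorship ......
After op 3 (insert('m')): buffer="mkbcpmsl" (len 8), cursors c1@1 c2@6, authorship 1....2..
After op 4 (insert('c')): buffer="mckbcpmcsl" (len 10), cursors c1@2 c2@8, authorship 11....22..

Answer: mckbcpmcsl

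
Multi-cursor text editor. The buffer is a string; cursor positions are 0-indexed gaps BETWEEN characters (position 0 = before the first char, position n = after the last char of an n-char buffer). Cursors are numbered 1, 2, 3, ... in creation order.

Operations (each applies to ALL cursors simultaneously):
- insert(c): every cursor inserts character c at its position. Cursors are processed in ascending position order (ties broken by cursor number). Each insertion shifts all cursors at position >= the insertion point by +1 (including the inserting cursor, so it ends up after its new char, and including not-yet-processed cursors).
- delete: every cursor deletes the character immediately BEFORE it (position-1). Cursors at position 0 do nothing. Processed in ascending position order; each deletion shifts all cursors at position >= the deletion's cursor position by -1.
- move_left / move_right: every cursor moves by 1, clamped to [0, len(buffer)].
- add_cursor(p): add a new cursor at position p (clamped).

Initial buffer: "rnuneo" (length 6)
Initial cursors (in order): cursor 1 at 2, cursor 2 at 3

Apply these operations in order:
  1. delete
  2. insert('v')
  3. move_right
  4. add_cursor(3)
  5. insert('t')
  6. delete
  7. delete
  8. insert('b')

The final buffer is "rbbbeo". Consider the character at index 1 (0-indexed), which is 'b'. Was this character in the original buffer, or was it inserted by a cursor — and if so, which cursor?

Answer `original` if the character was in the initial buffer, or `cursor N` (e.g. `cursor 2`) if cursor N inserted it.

After op 1 (delete): buffer="rneo" (len 4), cursors c1@1 c2@1, authorship ....
After op 2 (insert('v')): buffer="rvvneo" (len 6), cursors c1@3 c2@3, authorship .12...
After op 3 (move_right): buffer="rvvneo" (len 6), cursors c1@4 c2@4, authorship .12...
After op 4 (add_cursor(3)): buffer="rvvneo" (len 6), cursors c3@3 c1@4 c2@4, authorship .12...
After op 5 (insert('t')): buffer="rvvtntteo" (len 9), cursors c3@4 c1@7 c2@7, authorship .123.12..
After op 6 (delete): buffer="rvvneo" (len 6), cursors c3@3 c1@4 c2@4, authorship .12...
After op 7 (delete): buffer="reo" (len 3), cursors c1@1 c2@1 c3@1, authorship ...
After op 8 (insert('b')): buffer="rbbbeo" (len 6), cursors c1@4 c2@4 c3@4, authorship .123..
Authorship (.=original, N=cursor N): . 1 2 3 . .
Index 1: author = 1

Answer: cursor 1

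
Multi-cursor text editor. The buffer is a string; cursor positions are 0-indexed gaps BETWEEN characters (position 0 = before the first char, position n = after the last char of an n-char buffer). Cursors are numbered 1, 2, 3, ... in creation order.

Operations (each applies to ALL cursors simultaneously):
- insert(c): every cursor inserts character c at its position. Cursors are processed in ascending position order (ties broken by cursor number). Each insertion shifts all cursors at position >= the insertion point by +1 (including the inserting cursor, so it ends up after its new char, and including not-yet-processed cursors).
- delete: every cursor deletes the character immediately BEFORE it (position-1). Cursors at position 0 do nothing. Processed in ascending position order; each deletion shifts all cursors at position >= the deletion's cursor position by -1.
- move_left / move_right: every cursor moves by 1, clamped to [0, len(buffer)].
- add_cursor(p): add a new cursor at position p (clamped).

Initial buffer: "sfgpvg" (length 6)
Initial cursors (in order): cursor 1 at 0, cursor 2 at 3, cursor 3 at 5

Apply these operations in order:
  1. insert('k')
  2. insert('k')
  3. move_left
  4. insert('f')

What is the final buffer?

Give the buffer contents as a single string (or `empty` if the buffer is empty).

Answer: kfksfgkfkpvkfkg

Derivation:
After op 1 (insert('k')): buffer="ksfgkpvkg" (len 9), cursors c1@1 c2@5 c3@8, authorship 1...2..3.
After op 2 (insert('k')): buffer="kksfgkkpvkkg" (len 12), cursors c1@2 c2@7 c3@11, authorship 11...22..33.
After op 3 (move_left): buffer="kksfgkkpvkkg" (len 12), cursors c1@1 c2@6 c3@10, authorship 11...22..33.
After op 4 (insert('f')): buffer="kfksfgkfkpvkfkg" (len 15), cursors c1@2 c2@8 c3@13, authorship 111...222..333.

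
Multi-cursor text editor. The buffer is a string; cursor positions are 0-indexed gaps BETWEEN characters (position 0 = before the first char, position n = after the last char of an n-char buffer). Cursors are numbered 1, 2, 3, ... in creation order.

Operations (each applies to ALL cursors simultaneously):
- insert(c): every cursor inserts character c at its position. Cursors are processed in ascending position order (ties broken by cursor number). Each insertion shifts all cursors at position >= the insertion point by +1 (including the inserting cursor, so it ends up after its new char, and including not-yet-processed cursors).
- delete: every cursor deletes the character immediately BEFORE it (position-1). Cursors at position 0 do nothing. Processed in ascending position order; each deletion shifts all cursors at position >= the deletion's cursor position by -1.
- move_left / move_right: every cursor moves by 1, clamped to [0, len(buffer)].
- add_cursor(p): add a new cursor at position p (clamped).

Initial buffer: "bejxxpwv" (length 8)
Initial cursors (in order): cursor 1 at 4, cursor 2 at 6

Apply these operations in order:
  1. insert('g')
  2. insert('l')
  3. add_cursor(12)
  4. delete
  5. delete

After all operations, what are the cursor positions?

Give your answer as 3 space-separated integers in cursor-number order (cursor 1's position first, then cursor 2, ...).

After op 1 (insert('g')): buffer="bejxgxpgwv" (len 10), cursors c1@5 c2@8, authorship ....1..2..
After op 2 (insert('l')): buffer="bejxglxpglwv" (len 12), cursors c1@6 c2@10, authorship ....11..22..
After op 3 (add_cursor(12)): buffer="bejxglxpglwv" (len 12), cursors c1@6 c2@10 c3@12, authorship ....11..22..
After op 4 (delete): buffer="bejxgxpgw" (len 9), cursors c1@5 c2@8 c3@9, authorship ....1..2.
After op 5 (delete): buffer="bejxxp" (len 6), cursors c1@4 c2@6 c3@6, authorship ......

Answer: 4 6 6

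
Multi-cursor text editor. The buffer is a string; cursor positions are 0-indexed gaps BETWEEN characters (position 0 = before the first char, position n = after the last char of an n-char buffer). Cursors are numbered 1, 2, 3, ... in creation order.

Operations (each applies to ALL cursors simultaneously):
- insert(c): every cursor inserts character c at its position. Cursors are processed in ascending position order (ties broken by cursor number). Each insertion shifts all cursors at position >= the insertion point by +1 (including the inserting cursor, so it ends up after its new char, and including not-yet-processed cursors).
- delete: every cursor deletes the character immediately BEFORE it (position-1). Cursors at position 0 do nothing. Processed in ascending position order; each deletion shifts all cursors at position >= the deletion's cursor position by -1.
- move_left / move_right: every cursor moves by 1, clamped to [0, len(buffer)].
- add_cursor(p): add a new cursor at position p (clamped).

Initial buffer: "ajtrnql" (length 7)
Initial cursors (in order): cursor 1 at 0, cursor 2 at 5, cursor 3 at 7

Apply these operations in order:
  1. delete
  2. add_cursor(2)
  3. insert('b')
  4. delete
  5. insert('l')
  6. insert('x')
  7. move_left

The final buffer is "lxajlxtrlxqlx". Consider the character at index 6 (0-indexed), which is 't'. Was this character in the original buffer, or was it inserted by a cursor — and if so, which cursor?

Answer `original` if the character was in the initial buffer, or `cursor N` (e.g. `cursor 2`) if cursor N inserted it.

Answer: original

Derivation:
After op 1 (delete): buffer="ajtrq" (len 5), cursors c1@0 c2@4 c3@5, authorship .....
After op 2 (add_cursor(2)): buffer="ajtrq" (len 5), cursors c1@0 c4@2 c2@4 c3@5, authorship .....
After op 3 (insert('b')): buffer="bajbtrbqb" (len 9), cursors c1@1 c4@4 c2@7 c3@9, authorship 1..4..2.3
After op 4 (delete): buffer="ajtrq" (len 5), cursors c1@0 c4@2 c2@4 c3@5, authorship .....
After op 5 (insert('l')): buffer="lajltrlql" (len 9), cursors c1@1 c4@4 c2@7 c3@9, authorship 1..4..2.3
After op 6 (insert('x')): buffer="lxajlxtrlxqlx" (len 13), cursors c1@2 c4@6 c2@10 c3@13, authorship 11..44..22.33
After op 7 (move_left): buffer="lxajlxtrlxqlx" (len 13), cursors c1@1 c4@5 c2@9 c3@12, authorship 11..44..22.33
Authorship (.=original, N=cursor N): 1 1 . . 4 4 . . 2 2 . 3 3
Index 6: author = original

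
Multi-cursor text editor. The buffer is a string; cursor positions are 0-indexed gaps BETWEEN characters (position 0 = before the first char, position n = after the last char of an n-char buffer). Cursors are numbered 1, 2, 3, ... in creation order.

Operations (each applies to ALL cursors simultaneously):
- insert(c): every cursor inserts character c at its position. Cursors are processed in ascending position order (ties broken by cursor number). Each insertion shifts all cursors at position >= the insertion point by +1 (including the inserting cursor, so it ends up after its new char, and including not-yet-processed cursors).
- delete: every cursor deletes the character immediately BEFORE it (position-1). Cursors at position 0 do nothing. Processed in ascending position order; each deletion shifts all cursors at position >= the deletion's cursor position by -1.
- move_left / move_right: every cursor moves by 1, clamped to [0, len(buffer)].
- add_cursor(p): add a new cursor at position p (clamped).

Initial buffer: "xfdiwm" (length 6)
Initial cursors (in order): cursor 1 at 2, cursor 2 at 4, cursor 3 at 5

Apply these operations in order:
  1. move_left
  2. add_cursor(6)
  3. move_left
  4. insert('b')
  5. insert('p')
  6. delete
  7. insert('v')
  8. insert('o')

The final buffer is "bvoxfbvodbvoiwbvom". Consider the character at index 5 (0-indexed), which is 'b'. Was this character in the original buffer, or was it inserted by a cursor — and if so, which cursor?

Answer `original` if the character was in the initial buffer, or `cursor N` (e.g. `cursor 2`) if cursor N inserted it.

Answer: cursor 2

Derivation:
After op 1 (move_left): buffer="xfdiwm" (len 6), cursors c1@1 c2@3 c3@4, authorship ......
After op 2 (add_cursor(6)): buffer="xfdiwm" (len 6), cursors c1@1 c2@3 c3@4 c4@6, authorship ......
After op 3 (move_left): buffer="xfdiwm" (len 6), cursors c1@0 c2@2 c3@3 c4@5, authorship ......
After op 4 (insert('b')): buffer="bxfbdbiwbm" (len 10), cursors c1@1 c2@4 c3@6 c4@9, authorship 1..2.3..4.
After op 5 (insert('p')): buffer="bpxfbpdbpiwbpm" (len 14), cursors c1@2 c2@6 c3@9 c4@13, authorship 11..22.33..44.
After op 6 (delete): buffer="bxfbdbiwbm" (len 10), cursors c1@1 c2@4 c3@6 c4@9, authorship 1..2.3..4.
After op 7 (insert('v')): buffer="bvxfbvdbviwbvm" (len 14), cursors c1@2 c2@6 c3@9 c4@13, authorship 11..22.33..44.
After op 8 (insert('o')): buffer="bvoxfbvodbvoiwbvom" (len 18), cursors c1@3 c2@8 c3@12 c4@17, authorship 111..222.333..444.
Authorship (.=original, N=cursor N): 1 1 1 . . 2 2 2 . 3 3 3 . . 4 4 4 .
Index 5: author = 2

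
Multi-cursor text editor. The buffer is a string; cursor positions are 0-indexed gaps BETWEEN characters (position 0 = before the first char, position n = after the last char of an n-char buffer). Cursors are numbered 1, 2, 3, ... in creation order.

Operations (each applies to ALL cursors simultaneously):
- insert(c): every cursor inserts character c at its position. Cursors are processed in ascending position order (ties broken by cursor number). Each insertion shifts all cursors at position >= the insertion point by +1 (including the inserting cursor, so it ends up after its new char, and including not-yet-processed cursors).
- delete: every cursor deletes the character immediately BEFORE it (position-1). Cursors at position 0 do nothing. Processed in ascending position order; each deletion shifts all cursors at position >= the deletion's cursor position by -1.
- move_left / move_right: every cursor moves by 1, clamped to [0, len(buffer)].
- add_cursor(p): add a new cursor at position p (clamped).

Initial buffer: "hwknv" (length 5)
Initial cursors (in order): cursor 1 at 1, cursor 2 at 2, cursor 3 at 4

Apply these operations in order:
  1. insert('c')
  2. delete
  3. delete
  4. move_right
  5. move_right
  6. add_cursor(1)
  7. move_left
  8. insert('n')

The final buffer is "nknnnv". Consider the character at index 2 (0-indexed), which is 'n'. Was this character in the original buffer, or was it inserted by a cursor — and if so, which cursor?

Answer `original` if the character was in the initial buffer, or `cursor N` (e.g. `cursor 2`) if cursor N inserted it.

After op 1 (insert('c')): buffer="hcwckncv" (len 8), cursors c1@2 c2@4 c3@7, authorship .1.2..3.
After op 2 (delete): buffer="hwknv" (len 5), cursors c1@1 c2@2 c3@4, authorship .....
After op 3 (delete): buffer="kv" (len 2), cursors c1@0 c2@0 c3@1, authorship ..
After op 4 (move_right): buffer="kv" (len 2), cursors c1@1 c2@1 c3@2, authorship ..
After op 5 (move_right): buffer="kv" (len 2), cursors c1@2 c2@2 c3@2, authorship ..
After op 6 (add_cursor(1)): buffer="kv" (len 2), cursors c4@1 c1@2 c2@2 c3@2, authorship ..
After op 7 (move_left): buffer="kv" (len 2), cursors c4@0 c1@1 c2@1 c3@1, authorship ..
After op 8 (insert('n')): buffer="nknnnv" (len 6), cursors c4@1 c1@5 c2@5 c3@5, authorship 4.123.
Authorship (.=original, N=cursor N): 4 . 1 2 3 .
Index 2: author = 1

Answer: cursor 1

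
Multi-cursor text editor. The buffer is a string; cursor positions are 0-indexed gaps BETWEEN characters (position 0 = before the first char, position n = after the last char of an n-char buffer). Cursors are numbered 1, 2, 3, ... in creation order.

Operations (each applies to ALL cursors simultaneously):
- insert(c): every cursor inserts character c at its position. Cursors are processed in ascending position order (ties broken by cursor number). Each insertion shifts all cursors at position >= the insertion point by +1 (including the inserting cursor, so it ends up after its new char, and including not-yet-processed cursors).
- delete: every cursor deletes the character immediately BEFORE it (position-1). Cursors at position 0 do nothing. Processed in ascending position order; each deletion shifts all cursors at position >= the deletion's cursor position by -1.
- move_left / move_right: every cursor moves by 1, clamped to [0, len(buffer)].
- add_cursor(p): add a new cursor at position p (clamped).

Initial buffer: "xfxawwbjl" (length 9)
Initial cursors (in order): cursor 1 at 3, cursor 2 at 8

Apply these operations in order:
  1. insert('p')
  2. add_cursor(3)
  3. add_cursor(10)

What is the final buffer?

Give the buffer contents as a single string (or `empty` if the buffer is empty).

Answer: xfxpawwbjpl

Derivation:
After op 1 (insert('p')): buffer="xfxpawwbjpl" (len 11), cursors c1@4 c2@10, authorship ...1.....2.
After op 2 (add_cursor(3)): buffer="xfxpawwbjpl" (len 11), cursors c3@3 c1@4 c2@10, authorship ...1.....2.
After op 3 (add_cursor(10)): buffer="xfxpawwbjpl" (len 11), cursors c3@3 c1@4 c2@10 c4@10, authorship ...1.....2.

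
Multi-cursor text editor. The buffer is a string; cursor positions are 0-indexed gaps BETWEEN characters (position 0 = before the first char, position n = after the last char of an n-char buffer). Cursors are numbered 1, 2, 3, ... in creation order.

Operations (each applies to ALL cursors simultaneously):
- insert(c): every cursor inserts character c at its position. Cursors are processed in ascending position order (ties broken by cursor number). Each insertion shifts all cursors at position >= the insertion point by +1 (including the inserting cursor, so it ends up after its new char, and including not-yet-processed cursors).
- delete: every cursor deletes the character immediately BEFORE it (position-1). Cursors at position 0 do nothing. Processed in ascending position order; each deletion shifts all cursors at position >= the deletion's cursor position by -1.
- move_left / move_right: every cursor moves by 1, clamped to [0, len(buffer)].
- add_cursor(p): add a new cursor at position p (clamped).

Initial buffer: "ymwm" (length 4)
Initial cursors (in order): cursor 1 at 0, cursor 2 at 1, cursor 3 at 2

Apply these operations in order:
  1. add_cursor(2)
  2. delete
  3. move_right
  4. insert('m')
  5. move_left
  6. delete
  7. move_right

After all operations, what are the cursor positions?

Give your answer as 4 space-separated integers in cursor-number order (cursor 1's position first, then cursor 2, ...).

After op 1 (add_cursor(2)): buffer="ymwm" (len 4), cursors c1@0 c2@1 c3@2 c4@2, authorship ....
After op 2 (delete): buffer="wm" (len 2), cursors c1@0 c2@0 c3@0 c4@0, authorship ..
After op 3 (move_right): buffer="wm" (len 2), cursors c1@1 c2@1 c3@1 c4@1, authorship ..
After op 4 (insert('m')): buffer="wmmmmm" (len 6), cursors c1@5 c2@5 c3@5 c4@5, authorship .1234.
After op 5 (move_left): buffer="wmmmmm" (len 6), cursors c1@4 c2@4 c3@4 c4@4, authorship .1234.
After op 6 (delete): buffer="mm" (len 2), cursors c1@0 c2@0 c3@0 c4@0, authorship 4.
After op 7 (move_right): buffer="mm" (len 2), cursors c1@1 c2@1 c3@1 c4@1, authorship 4.

Answer: 1 1 1 1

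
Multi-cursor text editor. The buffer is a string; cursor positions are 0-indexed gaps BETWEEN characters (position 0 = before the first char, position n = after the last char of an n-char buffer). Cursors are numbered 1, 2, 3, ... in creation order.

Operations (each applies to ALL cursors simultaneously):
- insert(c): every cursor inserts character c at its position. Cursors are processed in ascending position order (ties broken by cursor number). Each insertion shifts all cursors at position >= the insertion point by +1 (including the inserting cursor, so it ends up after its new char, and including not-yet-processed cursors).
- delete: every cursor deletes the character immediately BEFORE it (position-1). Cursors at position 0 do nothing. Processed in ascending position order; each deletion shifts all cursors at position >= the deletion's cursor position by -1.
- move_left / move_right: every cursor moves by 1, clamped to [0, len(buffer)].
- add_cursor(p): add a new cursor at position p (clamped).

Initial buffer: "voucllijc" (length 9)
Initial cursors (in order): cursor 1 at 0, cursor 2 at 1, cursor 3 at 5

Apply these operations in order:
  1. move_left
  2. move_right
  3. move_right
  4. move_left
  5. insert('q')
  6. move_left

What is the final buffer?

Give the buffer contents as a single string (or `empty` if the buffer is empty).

After op 1 (move_left): buffer="voucllijc" (len 9), cursors c1@0 c2@0 c3@4, authorship .........
After op 2 (move_right): buffer="voucllijc" (len 9), cursors c1@1 c2@1 c3@5, authorship .........
After op 3 (move_right): buffer="voucllijc" (len 9), cursors c1@2 c2@2 c3@6, authorship .........
After op 4 (move_left): buffer="voucllijc" (len 9), cursors c1@1 c2@1 c3@5, authorship .........
After op 5 (insert('q')): buffer="vqqouclqlijc" (len 12), cursors c1@3 c2@3 c3@8, authorship .12....3....
After op 6 (move_left): buffer="vqqouclqlijc" (len 12), cursors c1@2 c2@2 c3@7, authorship .12....3....

Answer: vqqouclqlijc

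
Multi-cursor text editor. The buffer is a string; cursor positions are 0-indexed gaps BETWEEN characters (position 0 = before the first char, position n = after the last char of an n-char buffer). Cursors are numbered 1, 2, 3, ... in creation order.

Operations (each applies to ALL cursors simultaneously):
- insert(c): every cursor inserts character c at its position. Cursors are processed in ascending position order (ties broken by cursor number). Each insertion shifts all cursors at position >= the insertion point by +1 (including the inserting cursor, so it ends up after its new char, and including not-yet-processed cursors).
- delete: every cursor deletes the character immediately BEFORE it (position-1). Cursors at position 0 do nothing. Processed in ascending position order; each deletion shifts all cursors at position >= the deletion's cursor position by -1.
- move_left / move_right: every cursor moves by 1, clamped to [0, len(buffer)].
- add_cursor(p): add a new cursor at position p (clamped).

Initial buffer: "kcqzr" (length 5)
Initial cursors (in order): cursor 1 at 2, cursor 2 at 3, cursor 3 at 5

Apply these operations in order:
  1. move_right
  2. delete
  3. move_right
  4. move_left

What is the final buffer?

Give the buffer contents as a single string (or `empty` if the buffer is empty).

After op 1 (move_right): buffer="kcqzr" (len 5), cursors c1@3 c2@4 c3@5, authorship .....
After op 2 (delete): buffer="kc" (len 2), cursors c1@2 c2@2 c3@2, authorship ..
After op 3 (move_right): buffer="kc" (len 2), cursors c1@2 c2@2 c3@2, authorship ..
After op 4 (move_left): buffer="kc" (len 2), cursors c1@1 c2@1 c3@1, authorship ..

Answer: kc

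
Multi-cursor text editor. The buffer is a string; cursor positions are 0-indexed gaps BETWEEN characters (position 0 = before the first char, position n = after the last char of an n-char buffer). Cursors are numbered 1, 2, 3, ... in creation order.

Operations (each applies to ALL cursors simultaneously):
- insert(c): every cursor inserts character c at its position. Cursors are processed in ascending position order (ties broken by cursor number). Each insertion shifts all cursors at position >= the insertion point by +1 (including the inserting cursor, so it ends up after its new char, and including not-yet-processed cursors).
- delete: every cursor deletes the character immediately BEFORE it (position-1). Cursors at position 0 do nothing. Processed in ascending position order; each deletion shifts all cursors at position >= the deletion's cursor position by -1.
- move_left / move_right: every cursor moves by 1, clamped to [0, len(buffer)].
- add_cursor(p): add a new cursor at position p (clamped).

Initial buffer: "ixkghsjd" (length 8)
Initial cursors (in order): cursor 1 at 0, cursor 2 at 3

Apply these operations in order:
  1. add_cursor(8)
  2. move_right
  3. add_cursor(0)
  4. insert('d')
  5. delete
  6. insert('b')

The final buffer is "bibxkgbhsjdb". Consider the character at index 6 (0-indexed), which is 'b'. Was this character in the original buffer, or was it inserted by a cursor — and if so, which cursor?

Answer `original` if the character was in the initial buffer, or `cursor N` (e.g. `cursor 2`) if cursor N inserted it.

After op 1 (add_cursor(8)): buffer="ixkghsjd" (len 8), cursors c1@0 c2@3 c3@8, authorship ........
After op 2 (move_right): buffer="ixkghsjd" (len 8), cursors c1@1 c2@4 c3@8, authorship ........
After op 3 (add_cursor(0)): buffer="ixkghsjd" (len 8), cursors c4@0 c1@1 c2@4 c3@8, authorship ........
After op 4 (insert('d')): buffer="didxkgdhsjdd" (len 12), cursors c4@1 c1@3 c2@7 c3@12, authorship 4.1...2....3
After op 5 (delete): buffer="ixkghsjd" (len 8), cursors c4@0 c1@1 c2@4 c3@8, authorship ........
After op 6 (insert('b')): buffer="bibxkgbhsjdb" (len 12), cursors c4@1 c1@3 c2@7 c3@12, authorship 4.1...2....3
Authorship (.=original, N=cursor N): 4 . 1 . . . 2 . . . . 3
Index 6: author = 2

Answer: cursor 2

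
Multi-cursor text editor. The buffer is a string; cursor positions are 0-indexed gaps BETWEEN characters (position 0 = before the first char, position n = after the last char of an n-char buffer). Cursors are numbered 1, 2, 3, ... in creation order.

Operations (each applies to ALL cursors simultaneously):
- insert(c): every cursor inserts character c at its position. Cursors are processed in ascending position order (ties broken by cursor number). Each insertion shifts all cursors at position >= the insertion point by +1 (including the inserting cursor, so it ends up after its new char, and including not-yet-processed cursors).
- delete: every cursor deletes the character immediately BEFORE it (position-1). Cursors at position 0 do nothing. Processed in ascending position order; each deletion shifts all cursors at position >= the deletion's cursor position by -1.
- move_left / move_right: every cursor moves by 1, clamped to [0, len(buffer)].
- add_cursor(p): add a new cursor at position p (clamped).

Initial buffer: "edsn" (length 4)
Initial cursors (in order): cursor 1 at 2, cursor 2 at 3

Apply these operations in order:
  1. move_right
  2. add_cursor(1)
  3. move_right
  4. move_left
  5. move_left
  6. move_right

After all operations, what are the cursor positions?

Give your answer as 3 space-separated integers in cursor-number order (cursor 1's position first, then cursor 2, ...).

After op 1 (move_right): buffer="edsn" (len 4), cursors c1@3 c2@4, authorship ....
After op 2 (add_cursor(1)): buffer="edsn" (len 4), cursors c3@1 c1@3 c2@4, authorship ....
After op 3 (move_right): buffer="edsn" (len 4), cursors c3@2 c1@4 c2@4, authorship ....
After op 4 (move_left): buffer="edsn" (len 4), cursors c3@1 c1@3 c2@3, authorship ....
After op 5 (move_left): buffer="edsn" (len 4), cursors c3@0 c1@2 c2@2, authorship ....
After op 6 (move_right): buffer="edsn" (len 4), cursors c3@1 c1@3 c2@3, authorship ....

Answer: 3 3 1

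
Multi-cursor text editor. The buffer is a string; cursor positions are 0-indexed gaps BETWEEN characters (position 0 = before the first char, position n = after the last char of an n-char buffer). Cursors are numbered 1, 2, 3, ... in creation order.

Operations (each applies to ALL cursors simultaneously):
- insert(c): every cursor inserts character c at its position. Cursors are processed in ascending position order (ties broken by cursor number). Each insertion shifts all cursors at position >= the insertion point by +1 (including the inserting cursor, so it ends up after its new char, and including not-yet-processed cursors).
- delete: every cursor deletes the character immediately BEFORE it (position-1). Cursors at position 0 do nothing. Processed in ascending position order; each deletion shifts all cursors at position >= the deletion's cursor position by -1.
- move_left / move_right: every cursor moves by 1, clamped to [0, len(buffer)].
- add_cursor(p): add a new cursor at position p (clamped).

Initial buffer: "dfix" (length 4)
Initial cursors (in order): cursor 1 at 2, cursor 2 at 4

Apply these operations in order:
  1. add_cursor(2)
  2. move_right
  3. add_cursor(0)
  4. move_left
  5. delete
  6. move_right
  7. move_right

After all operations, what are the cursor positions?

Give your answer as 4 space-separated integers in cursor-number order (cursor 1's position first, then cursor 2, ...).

After op 1 (add_cursor(2)): buffer="dfix" (len 4), cursors c1@2 c3@2 c2@4, authorship ....
After op 2 (move_right): buffer="dfix" (len 4), cursors c1@3 c3@3 c2@4, authorship ....
After op 3 (add_cursor(0)): buffer="dfix" (len 4), cursors c4@0 c1@3 c3@3 c2@4, authorship ....
After op 4 (move_left): buffer="dfix" (len 4), cursors c4@0 c1@2 c3@2 c2@3, authorship ....
After op 5 (delete): buffer="x" (len 1), cursors c1@0 c2@0 c3@0 c4@0, authorship .
After op 6 (move_right): buffer="x" (len 1), cursors c1@1 c2@1 c3@1 c4@1, authorship .
After op 7 (move_right): buffer="x" (len 1), cursors c1@1 c2@1 c3@1 c4@1, authorship .

Answer: 1 1 1 1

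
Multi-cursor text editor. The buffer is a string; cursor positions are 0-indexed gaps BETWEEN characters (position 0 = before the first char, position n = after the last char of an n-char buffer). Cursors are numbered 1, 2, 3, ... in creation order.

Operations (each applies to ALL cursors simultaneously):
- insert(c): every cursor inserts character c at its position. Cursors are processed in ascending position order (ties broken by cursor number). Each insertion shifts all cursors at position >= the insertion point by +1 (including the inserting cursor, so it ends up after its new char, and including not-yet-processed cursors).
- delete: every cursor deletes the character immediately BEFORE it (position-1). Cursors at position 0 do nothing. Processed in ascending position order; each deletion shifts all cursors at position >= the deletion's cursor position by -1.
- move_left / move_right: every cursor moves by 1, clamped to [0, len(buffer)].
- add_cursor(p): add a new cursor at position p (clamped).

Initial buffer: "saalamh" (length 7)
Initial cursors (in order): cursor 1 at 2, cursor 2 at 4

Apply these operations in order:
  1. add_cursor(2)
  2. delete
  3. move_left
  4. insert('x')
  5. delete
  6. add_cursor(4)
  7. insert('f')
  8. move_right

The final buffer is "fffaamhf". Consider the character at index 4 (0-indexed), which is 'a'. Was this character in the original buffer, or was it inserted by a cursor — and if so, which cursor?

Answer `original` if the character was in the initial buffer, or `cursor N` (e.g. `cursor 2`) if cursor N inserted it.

Answer: original

Derivation:
After op 1 (add_cursor(2)): buffer="saalamh" (len 7), cursors c1@2 c3@2 c2@4, authorship .......
After op 2 (delete): buffer="aamh" (len 4), cursors c1@0 c3@0 c2@1, authorship ....
After op 3 (move_left): buffer="aamh" (len 4), cursors c1@0 c2@0 c3@0, authorship ....
After op 4 (insert('x')): buffer="xxxaamh" (len 7), cursors c1@3 c2@3 c3@3, authorship 123....
After op 5 (delete): buffer="aamh" (len 4), cursors c1@0 c2@0 c3@0, authorship ....
After op 6 (add_cursor(4)): buffer="aamh" (len 4), cursors c1@0 c2@0 c3@0 c4@4, authorship ....
After op 7 (insert('f')): buffer="fffaamhf" (len 8), cursors c1@3 c2@3 c3@3 c4@8, authorship 123....4
After op 8 (move_right): buffer="fffaamhf" (len 8), cursors c1@4 c2@4 c3@4 c4@8, authorship 123....4
Authorship (.=original, N=cursor N): 1 2 3 . . . . 4
Index 4: author = original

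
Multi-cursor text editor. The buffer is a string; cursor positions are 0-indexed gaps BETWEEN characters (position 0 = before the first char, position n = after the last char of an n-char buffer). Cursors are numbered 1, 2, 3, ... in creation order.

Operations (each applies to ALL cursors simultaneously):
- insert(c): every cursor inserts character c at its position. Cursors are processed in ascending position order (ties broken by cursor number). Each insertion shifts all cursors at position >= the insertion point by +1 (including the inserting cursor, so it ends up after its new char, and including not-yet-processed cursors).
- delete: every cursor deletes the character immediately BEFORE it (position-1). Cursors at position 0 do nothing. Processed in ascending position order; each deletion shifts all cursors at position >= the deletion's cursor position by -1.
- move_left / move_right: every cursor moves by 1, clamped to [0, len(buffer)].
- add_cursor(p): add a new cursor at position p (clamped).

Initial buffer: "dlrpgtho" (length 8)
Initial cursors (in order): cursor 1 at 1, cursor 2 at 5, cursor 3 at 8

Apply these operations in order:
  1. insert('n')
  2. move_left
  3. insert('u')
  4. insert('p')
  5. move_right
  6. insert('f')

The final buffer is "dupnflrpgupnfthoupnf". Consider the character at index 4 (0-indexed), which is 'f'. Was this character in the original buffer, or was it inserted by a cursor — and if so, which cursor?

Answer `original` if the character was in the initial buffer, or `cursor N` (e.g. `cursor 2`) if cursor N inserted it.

Answer: cursor 1

Derivation:
After op 1 (insert('n')): buffer="dnlrpgnthon" (len 11), cursors c1@2 c2@7 c3@11, authorship .1....2...3
After op 2 (move_left): buffer="dnlrpgnthon" (len 11), cursors c1@1 c2@6 c3@10, authorship .1....2...3
After op 3 (insert('u')): buffer="dunlrpgunthoun" (len 14), cursors c1@2 c2@8 c3@13, authorship .11....22...33
After op 4 (insert('p')): buffer="dupnlrpgupnthoupn" (len 17), cursors c1@3 c2@10 c3@16, authorship .111....222...333
After op 5 (move_right): buffer="dupnlrpgupnthoupn" (len 17), cursors c1@4 c2@11 c3@17, authorship .111....222...333
After op 6 (insert('f')): buffer="dupnflrpgupnfthoupnf" (len 20), cursors c1@5 c2@13 c3@20, authorship .1111....2222...3333
Authorship (.=original, N=cursor N): . 1 1 1 1 . . . . 2 2 2 2 . . . 3 3 3 3
Index 4: author = 1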